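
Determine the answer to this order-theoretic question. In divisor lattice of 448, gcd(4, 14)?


Meet=gcd.
gcd(4,14)=2


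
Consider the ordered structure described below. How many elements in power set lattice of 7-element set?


Power set = 2^n.
2^7 = 128


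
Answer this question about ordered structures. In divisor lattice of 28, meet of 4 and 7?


In a divisor lattice, meet = gcd (greatest common divisor).
By Euclidean algorithm or factoring: gcd(4,7) = 1


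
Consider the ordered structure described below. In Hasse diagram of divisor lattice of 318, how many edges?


A cover relation a -< b holds when a < b with no c strictly between.
Cover relations:
  1 -< 2
  1 -< 3
  1 -< 53
  2 -< 6
  2 -< 106
  3 -< 6
  3 -< 159
  6 -< 318
  ...4 more
Total: 12


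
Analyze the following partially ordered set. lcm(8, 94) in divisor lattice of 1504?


Join=lcm.
gcd(8,94)=2
lcm=376


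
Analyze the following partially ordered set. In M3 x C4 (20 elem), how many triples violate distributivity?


Distributive law: a ^ (b v c) = (a ^ b) v (a ^ c).
Check all 20^3 = 8000 ordered triples (a,b,c).
  e.g. a=(a1,0), b=(a2,0), c=(a3,0): lhs=(a1,0) != rhs=(0,0)
  e.g. a=(a1,0), b=(a2,0), c=(a3,1): lhs=(a1,0) != rhs=(0,0)
Total violating triples: 384


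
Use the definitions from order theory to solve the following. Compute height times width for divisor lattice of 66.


Height = length of longest chain minus 1; width = size of largest antichain.
A maximum chain: 1 | 11 | 33 | 66  (height 3).
A maximum antichain: {2, 3, 11}  (width 3).
Product = 3 * 3 = 9


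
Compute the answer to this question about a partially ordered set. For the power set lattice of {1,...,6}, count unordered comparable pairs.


A comparable pair {a,b} has a < b or b < a in the order.
Count unordered pairs where one element is strictly below the other.
Examples: {{},{1}}, {{},{2}}, {{},{3}}, {{},{4}}, ...
Total comparable pairs: 665


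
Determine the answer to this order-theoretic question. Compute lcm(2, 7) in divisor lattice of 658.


In a divisor lattice, join = lcm (least common multiple).
gcd(2,7) = 1
lcm(2,7) = 2*7/gcd = 14/1 = 14


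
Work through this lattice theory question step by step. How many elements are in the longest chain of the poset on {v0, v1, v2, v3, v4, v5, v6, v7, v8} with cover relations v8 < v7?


A chain is a totally ordered subset; we count the number of elements in a maximum chain.
Compute, for each element x, the size of the longest chain ending at x:
  v0: 1
  v1: 1
  v2: 1
  v3: 1
  v4: 1
  v5: 1
  ...
A maximum chain: v8 < v7
Number of elements in the longest chain: 2


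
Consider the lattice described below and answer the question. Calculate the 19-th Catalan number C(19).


C(n) = C(2n, n) / (n+1).
C(38, 19) = 35345263800
C(19) = 35345263800 / 20 = 1767263190


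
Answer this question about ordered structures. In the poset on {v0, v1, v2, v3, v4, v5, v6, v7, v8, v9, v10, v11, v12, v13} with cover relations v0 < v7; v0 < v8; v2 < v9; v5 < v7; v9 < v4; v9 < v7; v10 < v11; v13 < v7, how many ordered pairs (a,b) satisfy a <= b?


The order relation is {(a,b) : a <= b}, reflexive so it includes (a,a).
Examples: (v0,v0), (v0,v7), (v0,v8), (v1,v1), (v10,v10), ...
Total ordered pairs: 24


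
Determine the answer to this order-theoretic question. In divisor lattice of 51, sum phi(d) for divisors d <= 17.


Divisors of 51 up to 17: [1, 3, 17]
phi values: [1, 2, 16]
Sum = 19


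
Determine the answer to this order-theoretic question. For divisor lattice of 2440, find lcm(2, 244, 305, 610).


In a divisor lattice, join = lcm (least common multiple).
Compute lcm iteratively: start with first element, then lcm(current, next).
Elements: [2, 244, 305, 610]
lcm(2,244) = 244
lcm(244,305) = 1220
lcm(1220,610) = 1220
Final lcm = 1220


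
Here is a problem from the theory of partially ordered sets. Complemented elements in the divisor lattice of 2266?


An element a is complemented if some b has a meet b = bottom, a join b = top.
a is complemented iff gcd(a, n/a)=1, i.e. a is a unitary divisor of 2266.
Complemented elements: 1, 2, 11, 22, 103, 206, ... (2 more)
Count: 8


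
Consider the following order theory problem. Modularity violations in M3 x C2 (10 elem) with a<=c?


Modular law: if a <= c then a v (b ^ c) = (a v b) ^ c.
Check all triples (a,b,c) with a <= c among 10 elements.
This lattice is modular (diamonds M_m and their chain-products are modular).
Total violating triples: 0


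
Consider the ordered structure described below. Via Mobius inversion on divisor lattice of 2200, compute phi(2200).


phi(n) = n * prod_{p|n} (1 - 1/p).
Prime divisors of 2200: [2, 5, 11]
phi(2200) = 2200 * (1 - 1/2) * (1 - 1/5) * (1 - 1/11)
phi(2200) = 800


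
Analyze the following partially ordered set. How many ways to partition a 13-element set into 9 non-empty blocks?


S(n,k) = k*S(n-1,k) + S(n-1,k-1).
S(12,9) = 22275, S(12,8) = 159027
S(13,9) = 9*22275 + 159027 = 200475 + 159027
S(13,9) = 359502


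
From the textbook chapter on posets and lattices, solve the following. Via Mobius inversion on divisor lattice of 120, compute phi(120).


phi(n) = n * prod_{p|n} (1 - 1/p).
Prime divisors of 120: [2, 3, 5]
phi(120) = 120 * (1 - 1/2) * (1 - 1/3) * (1 - 1/5)
phi(120) = 32


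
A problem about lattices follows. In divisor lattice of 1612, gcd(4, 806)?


Meet=gcd.
gcd(4,806)=2


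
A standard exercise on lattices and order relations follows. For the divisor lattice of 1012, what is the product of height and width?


Height = length of longest chain minus 1; width = size of largest antichain.
A maximum chain: 1 | 23 | 253 | 506 | 1012  (height 4).
A maximum antichain: {4, 22, 46, 253}  (width 4).
Product = 4 * 4 = 16


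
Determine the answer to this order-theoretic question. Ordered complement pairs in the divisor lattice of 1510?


Complement pair (a,b): a meet b = bottom, a join b = top.
Here: gcd(a,b)=1 and lcm(a,b)=1510, i.e. a*b=1510 with a,b coprime.
Pairs found: (1,1510), (2,755), (5,302), (10,151), ... (4 more)
Total ordered pairs: 8


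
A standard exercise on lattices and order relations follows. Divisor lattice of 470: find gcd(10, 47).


In a divisor lattice, meet = gcd (greatest common divisor).
By Euclidean algorithm or factoring: gcd(10,47) = 1


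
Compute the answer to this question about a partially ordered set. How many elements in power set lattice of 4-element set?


Power set = 2^n.
2^4 = 16


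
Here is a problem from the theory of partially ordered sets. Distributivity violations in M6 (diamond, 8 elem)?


Distributive law: a ^ (b v c) = (a ^ b) v (a ^ c).
Check all 8^3 = 512 ordered triples (a,b,c).
  e.g. a=a1, b=a2, c=a3: lhs=a1 != rhs=0
  e.g. a=a1, b=a2, c=a4: lhs=a1 != rhs=0
Total violating triples: 120


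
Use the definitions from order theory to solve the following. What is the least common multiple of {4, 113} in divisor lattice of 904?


In a divisor lattice, join = lcm (least common multiple).
Compute lcm iteratively: start with first element, then lcm(current, next).
Elements: [4, 113]
lcm(4,113) = 452
Final lcm = 452


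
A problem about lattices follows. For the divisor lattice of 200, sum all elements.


sigma(n) = sum of divisors.
Divisors of 200: [1, 2, 4, 5, 8, 10, 20, 25, 40, 50, 100, 200]
Sum = 465


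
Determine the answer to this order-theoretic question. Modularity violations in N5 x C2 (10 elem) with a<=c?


Modular law: if a <= c then a v (b ^ c) = (a v b) ^ c.
Check all triples (a,b,c) with a <= c among 10 elements.
  e.g. a=(a,0), b=(c,0), c=(b,0): lhs=(a,0) != rhs=(b,0)
  e.g. a=(a,0), b=(c,1), c=(b,0): lhs=(a,0) != rhs=(b,0)
Total violating triples: 6


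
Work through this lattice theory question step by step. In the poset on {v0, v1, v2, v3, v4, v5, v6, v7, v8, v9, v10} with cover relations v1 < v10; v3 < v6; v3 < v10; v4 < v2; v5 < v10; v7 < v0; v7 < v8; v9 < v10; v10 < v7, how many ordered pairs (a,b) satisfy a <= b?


The order relation is {(a,b) : a <= b}, reflexive so it includes (a,a).
Examples: (v0,v0), (v1,v0), (v1,v1), (v1,v10), (v1,v7), ...
Total ordered pairs: 34


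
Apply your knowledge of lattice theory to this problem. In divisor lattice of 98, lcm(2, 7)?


Join=lcm.
gcd(2,7)=1
lcm=14


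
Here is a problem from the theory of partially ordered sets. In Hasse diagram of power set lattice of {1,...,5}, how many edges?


A cover relation a -< b holds when a < b with no c strictly between.
Cover relations:
  {} -< {1}
  {} -< {2}
  {} -< {3}
  {} -< {4}
  {} -< {5}
  {1} -< {1,2}
  {1} -< {1,3}
  {1} -< {1,4}
  ...72 more
Total: 80


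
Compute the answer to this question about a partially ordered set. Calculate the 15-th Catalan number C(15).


C(n) = C(2n, n) / (n+1).
C(30, 15) = 155117520
C(15) = 155117520 / 16 = 9694845


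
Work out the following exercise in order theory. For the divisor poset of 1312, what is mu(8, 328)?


In a divisor lattice, mu(a,b) = mu(b/a) where mu is the classical Mobius function.
b/a = 328/8 = 41
Prime factorization of 41: primes [41]
41 is squarefree with 1 prime factor(s), so mu(41) = (-1)^1 = -1


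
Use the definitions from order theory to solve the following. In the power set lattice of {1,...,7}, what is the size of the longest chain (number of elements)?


A chain is a totally ordered subset; we count the number of elements in a maximum chain.
Compute, for each element x, the size of the longest chain ending at x:
  {}: 1
  {1}: 2
  {2}: 2
  {3}: 2
  {4}: 2
  {5}: 2
  ...
A maximum chain: {} < {1} < {1,2} < {1,2,3} < {1,2,3,4} < {1,2,3,4,5} < {1,2,3,4,5,6} < {1,2,3,4,5,6,7}
Number of elements in the longest chain: 8


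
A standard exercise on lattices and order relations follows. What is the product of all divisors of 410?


Divisors of 410: [1, 2, 5, 10, 41, 82, 205, 410]
Product = n^(d(n)/2) = 410^(8/2)
Product = 28257610000


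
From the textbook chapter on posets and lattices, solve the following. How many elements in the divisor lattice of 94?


Divisors of 94: [1, 2, 47, 94]
Count: 4


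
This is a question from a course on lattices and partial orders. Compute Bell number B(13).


B(n) = number of set partitions of an n-element set.
B(n) satisfies the recurrence: B(n+1) = sum_k C(n,k)*B(k).
B(13) = 27644437


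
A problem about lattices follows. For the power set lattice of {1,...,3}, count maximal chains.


A maximal chain goes from the minimum element to a maximal element via cover relations.
Counting all min-to-max paths in the cover graph.
Total maximal chains: 6


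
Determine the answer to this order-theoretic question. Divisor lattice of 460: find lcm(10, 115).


In a divisor lattice, join = lcm (least common multiple).
gcd(10,115) = 5
lcm(10,115) = 10*115/gcd = 1150/5 = 230


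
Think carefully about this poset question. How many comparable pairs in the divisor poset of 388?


A comparable pair {a,b} has a < b or b < a in the order.
Count unordered pairs where one element is strictly below the other.
Examples: {1,2}, {1,4}, {1,97}, {1,194}, ...
Total comparable pairs: 12


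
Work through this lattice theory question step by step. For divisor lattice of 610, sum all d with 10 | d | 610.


Interval [10,610] in divisors of 610: [10, 610]
Sum = 620


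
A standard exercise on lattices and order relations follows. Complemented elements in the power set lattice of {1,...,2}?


An element a is complemented if some b has a meet b = bottom, a join b = top.
every subset A has complement S\A, so all elements are complemented.
Complemented elements: {}, {1}, {2}, {1,2}
Count: 4


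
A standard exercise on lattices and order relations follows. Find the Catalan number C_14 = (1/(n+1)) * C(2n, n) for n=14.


C(n) = C(2n, n) / (n+1).
C(28, 14) = 40116600
C(14) = 40116600 / 15 = 2674440


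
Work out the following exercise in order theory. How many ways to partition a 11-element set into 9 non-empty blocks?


S(n,k) = k*S(n-1,k) + S(n-1,k-1).
S(10,9) = 45, S(10,8) = 750
S(11,9) = 9*45 + 750 = 405 + 750
S(11,9) = 1155


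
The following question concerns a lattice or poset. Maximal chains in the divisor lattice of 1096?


A maximal chain goes from the minimum element to a maximal element via cover relations.
Counting all min-to-max paths in the cover graph.
Total maximal chains: 4


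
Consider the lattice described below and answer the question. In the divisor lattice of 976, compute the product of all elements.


Divisors of 976: [1, 2, 4, 8, 16, 61, 122, 244, 488, 976]
Product = n^(d(n)/2) = 976^(10/2)
Product = 885623410917376


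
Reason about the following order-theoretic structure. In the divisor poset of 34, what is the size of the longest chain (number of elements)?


A chain is a totally ordered subset; we count the number of elements in a maximum chain.
Compute, for each element x, the size of the longest chain ending at x:
  1: 1
  2: 2
  17: 2
  34: 3
A maximum chain: 1 < 2 < 34
Number of elements in the longest chain: 3


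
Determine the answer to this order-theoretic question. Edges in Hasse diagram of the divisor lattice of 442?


A cover relation a -< b holds when a < b with no c strictly between.
Cover relations:
  1 -< 2
  1 -< 13
  1 -< 17
  2 -< 26
  2 -< 34
  13 -< 26
  13 -< 221
  17 -< 34
  ...4 more
Total: 12


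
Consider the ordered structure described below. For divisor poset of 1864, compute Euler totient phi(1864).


phi(n) = n * prod_{p|n} (1 - 1/p).
Prime divisors of 1864: [2, 233]
phi(1864) = 1864 * (1 - 1/2) * (1 - 1/233)
phi(1864) = 928


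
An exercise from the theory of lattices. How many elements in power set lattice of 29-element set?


Power set = 2^n.
2^29 = 536870912


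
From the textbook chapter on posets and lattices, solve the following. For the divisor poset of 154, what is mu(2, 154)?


In a divisor lattice, mu(a,b) = mu(b/a) where mu is the classical Mobius function.
b/a = 154/2 = 77
Prime factorization of 77: primes [7, 11]
77 is squarefree with 2 prime factor(s), so mu(77) = (-1)^2 = 1


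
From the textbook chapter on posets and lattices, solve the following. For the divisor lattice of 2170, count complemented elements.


An element a is complemented if some b has a meet b = bottom, a join b = top.
a is complemented iff gcd(a, n/a)=1, i.e. a is a unitary divisor of 2170.
Complemented elements: 1, 2, 5, 7, 10, 14, ... (10 more)
Count: 16


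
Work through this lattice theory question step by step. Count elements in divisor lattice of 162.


Divisors of 162: [1, 2, 3, 6, 9, 18, 27, 54, 81, 162]
Count: 10


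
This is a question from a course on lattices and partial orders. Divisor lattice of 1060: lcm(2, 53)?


Join=lcm.
gcd(2,53)=1
lcm=106


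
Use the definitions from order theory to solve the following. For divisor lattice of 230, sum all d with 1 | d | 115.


Interval [1,115] in divisors of 230: [1, 5, 23, 115]
Sum = 144


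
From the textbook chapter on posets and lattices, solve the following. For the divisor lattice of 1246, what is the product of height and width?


Height = length of longest chain minus 1; width = size of largest antichain.
A maximum chain: 1 | 89 | 623 | 1246  (height 3).
A maximum antichain: {2, 7, 89}  (width 3).
Product = 3 * 3 = 9


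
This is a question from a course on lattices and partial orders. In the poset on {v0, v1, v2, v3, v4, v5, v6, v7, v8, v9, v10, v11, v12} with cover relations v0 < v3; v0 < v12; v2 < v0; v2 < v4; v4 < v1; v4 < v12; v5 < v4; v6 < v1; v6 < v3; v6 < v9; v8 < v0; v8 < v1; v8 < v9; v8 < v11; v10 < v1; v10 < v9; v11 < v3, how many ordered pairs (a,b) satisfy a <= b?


The order relation is {(a,b) : a <= b}, reflexive so it includes (a,a).
Examples: (v0,v0), (v0,v12), (v0,v3), (v1,v1), (v10,v1), ...
Total ordered pairs: 37


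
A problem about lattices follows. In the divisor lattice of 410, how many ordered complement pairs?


Complement pair (a,b): a meet b = bottom, a join b = top.
Here: gcd(a,b)=1 and lcm(a,b)=410, i.e. a*b=410 with a,b coprime.
Pairs found: (1,410), (2,205), (5,82), (10,41), ... (4 more)
Total ordered pairs: 8


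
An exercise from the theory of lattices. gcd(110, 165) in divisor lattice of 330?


Meet=gcd.
gcd(110,165)=55


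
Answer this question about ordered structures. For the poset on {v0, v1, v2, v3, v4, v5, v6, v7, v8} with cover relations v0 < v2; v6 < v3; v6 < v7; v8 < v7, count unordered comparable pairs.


A comparable pair {a,b} has a < b or b < a in the order.
Count unordered pairs where one element is strictly below the other.
Examples: {v0,v2}, {v3,v6}, {v6,v7}, {v7,v8}
Total comparable pairs: 4


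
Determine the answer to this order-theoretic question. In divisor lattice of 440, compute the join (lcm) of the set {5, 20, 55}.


In a divisor lattice, join = lcm (least common multiple).
Compute lcm iteratively: start with first element, then lcm(current, next).
Elements: [5, 20, 55]
lcm(5,20) = 20
lcm(20,55) = 220
Final lcm = 220


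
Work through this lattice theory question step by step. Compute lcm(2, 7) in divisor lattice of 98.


In a divisor lattice, join = lcm (least common multiple).
gcd(2,7) = 1
lcm(2,7) = 2*7/gcd = 14/1 = 14


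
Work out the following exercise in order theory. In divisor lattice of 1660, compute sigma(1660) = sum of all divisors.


sigma(n) = sum of divisors.
Divisors of 1660: [1, 2, 4, 5, 10, 20, 83, 166, 332, 415, 830, 1660]
Sum = 3528


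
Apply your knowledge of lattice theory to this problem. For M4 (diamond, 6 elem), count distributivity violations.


Distributive law: a ^ (b v c) = (a ^ b) v (a ^ c).
Check all 6^3 = 216 ordered triples (a,b,c).
  e.g. a=a1, b=a2, c=a3: lhs=a1 != rhs=0
  e.g. a=a1, b=a2, c=a4: lhs=a1 != rhs=0
Total violating triples: 24


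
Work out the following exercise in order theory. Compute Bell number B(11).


B(n) = number of set partitions of an n-element set.
B(n) satisfies the recurrence: B(n+1) = sum_k C(n,k)*B(k).
B(11) = 678570


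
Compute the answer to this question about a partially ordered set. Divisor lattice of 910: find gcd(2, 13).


In a divisor lattice, meet = gcd (greatest common divisor).
By Euclidean algorithm or factoring: gcd(2,13) = 1


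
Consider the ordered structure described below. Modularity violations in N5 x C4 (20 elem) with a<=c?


Modular law: if a <= c then a v (b ^ c) = (a v b) ^ c.
Check all triples (a,b,c) with a <= c among 20 elements.
  e.g. a=(a,0), b=(c,0), c=(b,0): lhs=(a,0) != rhs=(b,0)
  e.g. a=(a,0), b=(c,1), c=(b,0): lhs=(a,0) != rhs=(b,0)
Total violating triples: 40


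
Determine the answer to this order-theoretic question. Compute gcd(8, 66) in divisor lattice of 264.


In a divisor lattice, meet = gcd (greatest common divisor).
By Euclidean algorithm or factoring: gcd(8,66) = 2


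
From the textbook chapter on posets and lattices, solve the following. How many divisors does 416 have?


Divisors of 416: [1, 2, 4, 8, 13, 16, 26, 32, 52, 104, 208, 416]
Count: 12


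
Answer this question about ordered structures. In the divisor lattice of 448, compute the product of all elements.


Divisors of 448: [1, 2, 4, 7, 8, 14, 16, 28, 32, 56, 64, 112, 224, 448]
Product = n^(d(n)/2) = 448^(14/2)
Product = 3621980417894121472


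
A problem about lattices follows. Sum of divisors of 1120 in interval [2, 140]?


Interval [2,140] in divisors of 1120: [2, 4, 10, 14, 20, 28, 70, 140]
Sum = 288


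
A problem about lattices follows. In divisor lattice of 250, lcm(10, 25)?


Join=lcm.
gcd(10,25)=5
lcm=50


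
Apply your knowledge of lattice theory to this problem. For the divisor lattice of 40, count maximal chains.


A maximal chain goes from the minimum element to a maximal element via cover relations.
Counting all min-to-max paths in the cover graph.
Total maximal chains: 4


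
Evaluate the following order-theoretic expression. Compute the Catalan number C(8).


C(n) = C(2n, n) / (n+1).
C(16, 8) = 12870
C(8) = 12870 / 9 = 1430


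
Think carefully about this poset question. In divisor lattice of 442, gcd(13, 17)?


Meet=gcd.
gcd(13,17)=1


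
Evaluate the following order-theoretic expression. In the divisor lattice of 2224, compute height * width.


Height = length of longest chain minus 1; width = size of largest antichain.
A maximum chain: 1 | 139 | 278 | 556 | 1112 | 2224  (height 5).
A maximum antichain: {2, 139}  (width 2).
Product = 5 * 2 = 10


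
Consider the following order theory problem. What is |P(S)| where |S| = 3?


Power set = 2^n.
2^3 = 8


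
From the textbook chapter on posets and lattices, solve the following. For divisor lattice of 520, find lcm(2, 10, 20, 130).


In a divisor lattice, join = lcm (least common multiple).
Compute lcm iteratively: start with first element, then lcm(current, next).
Elements: [2, 10, 20, 130]
lcm(2,10) = 10
lcm(10,20) = 20
lcm(20,130) = 260
Final lcm = 260


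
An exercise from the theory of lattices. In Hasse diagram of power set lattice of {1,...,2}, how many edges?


A cover relation a -< b holds when a < b with no c strictly between.
Cover relations:
  {} -< {1}
  {} -< {2}
  {1} -< {1,2}
  {2} -< {1,2}
Total: 4


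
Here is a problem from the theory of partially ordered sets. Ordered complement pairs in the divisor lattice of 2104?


Complement pair (a,b): a meet b = bottom, a join b = top.
Here: gcd(a,b)=1 and lcm(a,b)=2104, i.e. a*b=2104 with a,b coprime.
Pairs found: (1,2104), (8,263), (263,8), (2104,1)
Total ordered pairs: 4


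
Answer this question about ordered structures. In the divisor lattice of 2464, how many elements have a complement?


An element a is complemented if some b has a meet b = bottom, a join b = top.
a is complemented iff gcd(a, n/a)=1, i.e. a is a unitary divisor of 2464.
Complemented elements: 1, 7, 11, 32, 77, 224, ... (2 more)
Count: 8


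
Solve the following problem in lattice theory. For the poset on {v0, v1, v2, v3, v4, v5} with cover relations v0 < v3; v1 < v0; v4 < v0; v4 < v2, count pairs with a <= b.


The order relation is {(a,b) : a <= b}, reflexive so it includes (a,a).
Examples: (v0,v0), (v0,v3), (v1,v0), (v1,v1), (v1,v3), ...
Total ordered pairs: 12


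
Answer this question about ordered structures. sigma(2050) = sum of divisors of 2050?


sigma(n) = sum of divisors.
Divisors of 2050: [1, 2, 5, 10, 25, 41, 50, 82, 205, 410, 1025, 2050]
Sum = 3906


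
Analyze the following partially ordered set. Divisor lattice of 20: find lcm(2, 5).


In a divisor lattice, join = lcm (least common multiple).
gcd(2,5) = 1
lcm(2,5) = 2*5/gcd = 10/1 = 10


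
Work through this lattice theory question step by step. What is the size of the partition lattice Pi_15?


B(n) = number of set partitions of an n-element set.
B(n) satisfies the recurrence: B(n+1) = sum_k C(n,k)*B(k).
B(15) = 1382958545


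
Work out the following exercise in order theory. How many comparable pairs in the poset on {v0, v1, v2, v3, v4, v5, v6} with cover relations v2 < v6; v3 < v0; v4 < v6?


A comparable pair {a,b} has a < b or b < a in the order.
Count unordered pairs where one element is strictly below the other.
Examples: {v0,v3}, {v2,v6}, {v4,v6}
Total comparable pairs: 3


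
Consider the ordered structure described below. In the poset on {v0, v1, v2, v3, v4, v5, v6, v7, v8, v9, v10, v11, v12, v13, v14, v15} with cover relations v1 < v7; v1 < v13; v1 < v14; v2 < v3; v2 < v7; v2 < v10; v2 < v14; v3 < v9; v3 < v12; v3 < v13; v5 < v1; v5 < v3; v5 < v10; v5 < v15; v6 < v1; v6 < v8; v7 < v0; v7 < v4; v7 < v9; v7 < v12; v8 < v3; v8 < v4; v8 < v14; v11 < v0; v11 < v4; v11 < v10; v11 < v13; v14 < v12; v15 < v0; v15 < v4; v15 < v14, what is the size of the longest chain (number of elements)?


A chain is a totally ordered subset; we count the number of elements in a maximum chain.
Compute, for each element x, the size of the longest chain ending at x:
  v2: 1
  v5: 1
  v6: 1
  v11: 1
  v8: 2
  v15: 2
  ...
A maximum chain: v5 < v1 < v7 < v0
Number of elements in the longest chain: 4


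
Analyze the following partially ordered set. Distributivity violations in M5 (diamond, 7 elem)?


Distributive law: a ^ (b v c) = (a ^ b) v (a ^ c).
Check all 7^3 = 343 ordered triples (a,b,c).
  e.g. a=a1, b=a2, c=a3: lhs=a1 != rhs=0
  e.g. a=a1, b=a2, c=a4: lhs=a1 != rhs=0
Total violating triples: 60


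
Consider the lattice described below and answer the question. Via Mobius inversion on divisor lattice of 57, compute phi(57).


phi(n) = n * prod_{p|n} (1 - 1/p).
Prime divisors of 57: [3, 19]
phi(57) = 57 * (1 - 1/3) * (1 - 1/19)
phi(57) = 36


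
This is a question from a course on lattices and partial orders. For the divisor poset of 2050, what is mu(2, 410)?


In a divisor lattice, mu(a,b) = mu(b/a) where mu is the classical Mobius function.
b/a = 410/2 = 205
Prime factorization of 205: primes [5, 41]
205 is squarefree with 2 prime factor(s), so mu(205) = (-1)^2 = 1


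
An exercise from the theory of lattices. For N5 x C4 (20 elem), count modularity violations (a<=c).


Modular law: if a <= c then a v (b ^ c) = (a v b) ^ c.
Check all triples (a,b,c) with a <= c among 20 elements.
  e.g. a=(a,0), b=(c,0), c=(b,0): lhs=(a,0) != rhs=(b,0)
  e.g. a=(a,0), b=(c,1), c=(b,0): lhs=(a,0) != rhs=(b,0)
Total violating triples: 40


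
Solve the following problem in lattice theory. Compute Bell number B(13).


B(n) = number of set partitions of an n-element set.
B(n) satisfies the recurrence: B(n+1) = sum_k C(n,k)*B(k).
B(13) = 27644437


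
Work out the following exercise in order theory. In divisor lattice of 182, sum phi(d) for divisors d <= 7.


Divisors of 182 up to 7: [1, 2, 7]
phi values: [1, 1, 6]
Sum = 8


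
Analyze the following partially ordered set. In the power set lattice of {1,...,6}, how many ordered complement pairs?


Complement pair (a,b): a meet b = bottom, a join b = top.
Here: A intersect B = {} and A union B = {1,...,6}.
Pairs found: ({},{1,2,3,4,5,6}), ({1},{2,3,4,5,6}), ({2},{1,3,4,5,6}), ({3},{1,2,4,5,6}), ... (60 more)
Total ordered pairs: 64


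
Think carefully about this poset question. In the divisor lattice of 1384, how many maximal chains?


A maximal chain goes from the minimum element to a maximal element via cover relations.
Counting all min-to-max paths in the cover graph.
Total maximal chains: 4


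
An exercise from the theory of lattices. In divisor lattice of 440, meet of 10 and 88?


In a divisor lattice, meet = gcd (greatest common divisor).
By Euclidean algorithm or factoring: gcd(10,88) = 2


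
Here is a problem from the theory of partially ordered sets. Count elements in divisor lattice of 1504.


Divisors of 1504: [1, 2, 4, 8, 16, 32, 47, 94, 188, 376, 752, 1504]
Count: 12


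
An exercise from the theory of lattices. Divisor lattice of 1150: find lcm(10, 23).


In a divisor lattice, join = lcm (least common multiple).
gcd(10,23) = 1
lcm(10,23) = 10*23/gcd = 230/1 = 230


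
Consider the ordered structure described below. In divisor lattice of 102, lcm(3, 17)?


Join=lcm.
gcd(3,17)=1
lcm=51


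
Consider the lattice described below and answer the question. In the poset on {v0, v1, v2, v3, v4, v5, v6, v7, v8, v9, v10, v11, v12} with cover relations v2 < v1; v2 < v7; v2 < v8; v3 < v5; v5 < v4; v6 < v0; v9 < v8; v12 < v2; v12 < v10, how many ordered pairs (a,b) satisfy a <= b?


The order relation is {(a,b) : a <= b}, reflexive so it includes (a,a).
Examples: (v0,v0), (v1,v1), (v10,v10), (v11,v11), (v12,v1), ...
Total ordered pairs: 26


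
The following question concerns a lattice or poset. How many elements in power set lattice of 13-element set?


Power set = 2^n.
2^13 = 8192


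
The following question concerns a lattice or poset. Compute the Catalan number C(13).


C(n) = C(2n, n) / (n+1).
C(26, 13) = 10400600
C(13) = 10400600 / 14 = 742900


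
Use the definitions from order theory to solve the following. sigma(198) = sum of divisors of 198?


sigma(n) = sum of divisors.
Divisors of 198: [1, 2, 3, 6, 9, 11, 18, 22, 33, 66, 99, 198]
Sum = 468


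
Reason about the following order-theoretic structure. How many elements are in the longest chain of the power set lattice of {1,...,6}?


A chain is a totally ordered subset; we count the number of elements in a maximum chain.
Compute, for each element x, the size of the longest chain ending at x:
  {}: 1
  {1}: 2
  {2}: 2
  {3}: 2
  {4}: 2
  {5}: 2
  ...
A maximum chain: {} < {1} < {1,2} < {1,2,3} < {1,2,3,4} < {1,2,3,4,5} < {1,2,3,4,5,6}
Number of elements in the longest chain: 7


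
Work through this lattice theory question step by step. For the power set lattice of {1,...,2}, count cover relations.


A cover relation a -< b holds when a < b with no c strictly between.
Cover relations:
  {} -< {1}
  {} -< {2}
  {1} -< {1,2}
  {2} -< {1,2}
Total: 4


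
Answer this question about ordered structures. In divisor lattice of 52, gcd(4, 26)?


Meet=gcd.
gcd(4,26)=2


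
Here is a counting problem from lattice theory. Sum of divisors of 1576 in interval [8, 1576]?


Interval [8,1576] in divisors of 1576: [8, 1576]
Sum = 1584


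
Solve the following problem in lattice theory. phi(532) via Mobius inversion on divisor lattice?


phi(n) = n * prod_{p|n} (1 - 1/p).
Prime divisors of 532: [2, 7, 19]
phi(532) = 532 * (1 - 1/2) * (1 - 1/7) * (1 - 1/19)
phi(532) = 216


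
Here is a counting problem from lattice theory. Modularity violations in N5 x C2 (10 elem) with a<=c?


Modular law: if a <= c then a v (b ^ c) = (a v b) ^ c.
Check all triples (a,b,c) with a <= c among 10 elements.
  e.g. a=(a,0), b=(c,0), c=(b,0): lhs=(a,0) != rhs=(b,0)
  e.g. a=(a,0), b=(c,1), c=(b,0): lhs=(a,0) != rhs=(b,0)
Total violating triples: 6


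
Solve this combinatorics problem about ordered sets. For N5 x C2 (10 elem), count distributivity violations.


Distributive law: a ^ (b v c) = (a ^ b) v (a ^ c).
Check all 10^3 = 1000 ordered triples (a,b,c).
  e.g. a=(b,0), b=(a,0), c=(c,0): lhs=(b,0) != rhs=(a,0)
  e.g. a=(b,0), b=(a,0), c=(c,1): lhs=(b,0) != rhs=(a,0)
Total violating triples: 16


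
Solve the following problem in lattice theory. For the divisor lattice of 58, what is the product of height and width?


Height = length of longest chain minus 1; width = size of largest antichain.
A maximum chain: 1 | 29 | 58  (height 2).
A maximum antichain: {2, 29}  (width 2).
Product = 2 * 2 = 4


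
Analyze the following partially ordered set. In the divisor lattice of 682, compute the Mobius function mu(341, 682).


In a divisor lattice, mu(a,b) = mu(b/a) where mu is the classical Mobius function.
b/a = 682/341 = 2
Prime factorization of 2: primes [2]
2 is squarefree with 1 prime factor(s), so mu(2) = (-1)^1 = -1


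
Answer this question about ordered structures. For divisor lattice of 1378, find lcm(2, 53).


In a divisor lattice, join = lcm (least common multiple).
Compute lcm iteratively: start with first element, then lcm(current, next).
Elements: [2, 53]
lcm(2,53) = 106
Final lcm = 106


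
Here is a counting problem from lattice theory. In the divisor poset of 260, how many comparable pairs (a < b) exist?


A comparable pair {a,b} has a < b or b < a in the order.
Count unordered pairs where one element is strictly below the other.
Examples: {1,2}, {1,4}, {1,5}, {1,10}, ...
Total comparable pairs: 42


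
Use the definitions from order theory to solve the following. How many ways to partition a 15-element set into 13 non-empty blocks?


S(n,k) = k*S(n-1,k) + S(n-1,k-1).
S(14,13) = 91, S(14,12) = 3367
S(15,13) = 13*91 + 3367 = 1183 + 3367
S(15,13) = 4550


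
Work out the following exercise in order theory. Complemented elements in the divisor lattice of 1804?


An element a is complemented if some b has a meet b = bottom, a join b = top.
a is complemented iff gcd(a, n/a)=1, i.e. a is a unitary divisor of 1804.
Complemented elements: 1, 4, 11, 41, 44, 164, ... (2 more)
Count: 8


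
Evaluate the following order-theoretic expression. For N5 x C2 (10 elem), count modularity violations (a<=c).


Modular law: if a <= c then a v (b ^ c) = (a v b) ^ c.
Check all triples (a,b,c) with a <= c among 10 elements.
  e.g. a=(a,0), b=(c,0), c=(b,0): lhs=(a,0) != rhs=(b,0)
  e.g. a=(a,0), b=(c,1), c=(b,0): lhs=(a,0) != rhs=(b,0)
Total violating triples: 6


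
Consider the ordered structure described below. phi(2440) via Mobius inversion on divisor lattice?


phi(n) = n * prod_{p|n} (1 - 1/p).
Prime divisors of 2440: [2, 5, 61]
phi(2440) = 2440 * (1 - 1/2) * (1 - 1/5) * (1 - 1/61)
phi(2440) = 960


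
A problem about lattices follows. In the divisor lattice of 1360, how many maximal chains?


A maximal chain goes from the minimum element to a maximal element via cover relations.
Counting all min-to-max paths in the cover graph.
Total maximal chains: 30


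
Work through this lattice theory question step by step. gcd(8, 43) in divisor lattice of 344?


Meet=gcd.
gcd(8,43)=1


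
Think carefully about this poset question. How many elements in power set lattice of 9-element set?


Power set = 2^n.
2^9 = 512


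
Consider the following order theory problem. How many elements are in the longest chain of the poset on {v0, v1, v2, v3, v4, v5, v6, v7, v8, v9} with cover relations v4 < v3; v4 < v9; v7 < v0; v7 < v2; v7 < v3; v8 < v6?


A chain is a totally ordered subset; we count the number of elements in a maximum chain.
Compute, for each element x, the size of the longest chain ending at x:
  v1: 1
  v4: 1
  v5: 1
  v7: 1
  v8: 1
  v0: 2
  ...
A maximum chain: v7 < v0
Number of elements in the longest chain: 2


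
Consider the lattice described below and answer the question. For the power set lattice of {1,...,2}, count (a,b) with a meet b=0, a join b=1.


Complement pair (a,b): a meet b = bottom, a join b = top.
Here: A intersect B = {} and A union B = {1,...,2}.
Pairs found: ({},{1,2}), ({1},{2}), ({2},{1}), ({1,2},{})
Total ordered pairs: 4


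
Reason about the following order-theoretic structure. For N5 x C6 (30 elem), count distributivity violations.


Distributive law: a ^ (b v c) = (a ^ b) v (a ^ c).
Check all 30^3 = 27000 ordered triples (a,b,c).
  e.g. a=(b,0), b=(a,0), c=(c,0): lhs=(b,0) != rhs=(a,0)
  e.g. a=(b,0), b=(a,0), c=(c,1): lhs=(b,0) != rhs=(a,0)
Total violating triples: 432


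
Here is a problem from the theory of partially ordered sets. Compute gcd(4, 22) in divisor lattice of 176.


In a divisor lattice, meet = gcd (greatest common divisor).
By Euclidean algorithm or factoring: gcd(4,22) = 2


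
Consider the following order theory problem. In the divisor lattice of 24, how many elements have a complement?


An element a is complemented if some b has a meet b = bottom, a join b = top.
a is complemented iff gcd(a, n/a)=1, i.e. a is a unitary divisor of 24.
Complemented elements: 1, 3, 8, 24
Count: 4


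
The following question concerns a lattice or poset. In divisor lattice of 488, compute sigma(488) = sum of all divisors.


sigma(n) = sum of divisors.
Divisors of 488: [1, 2, 4, 8, 61, 122, 244, 488]
Sum = 930


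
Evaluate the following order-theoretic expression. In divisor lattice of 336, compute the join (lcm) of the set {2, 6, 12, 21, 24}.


In a divisor lattice, join = lcm (least common multiple).
Compute lcm iteratively: start with first element, then lcm(current, next).
Elements: [2, 6, 12, 21, 24]
lcm(2,6) = 6
lcm(6,12) = 12
lcm(12,21) = 84
lcm(84,24) = 168
Final lcm = 168


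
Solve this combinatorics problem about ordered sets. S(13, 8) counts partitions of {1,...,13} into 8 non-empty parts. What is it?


S(n,k) = k*S(n-1,k) + S(n-1,k-1).
S(12,8) = 159027, S(12,7) = 627396
S(13,8) = 8*159027 + 627396 = 1272216 + 627396
S(13,8) = 1899612


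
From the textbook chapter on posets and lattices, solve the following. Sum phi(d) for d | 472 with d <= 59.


Divisors of 472 up to 59: [1, 2, 4, 8, 59]
phi values: [1, 1, 2, 4, 58]
Sum = 66


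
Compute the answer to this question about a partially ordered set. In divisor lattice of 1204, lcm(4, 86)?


Join=lcm.
gcd(4,86)=2
lcm=172


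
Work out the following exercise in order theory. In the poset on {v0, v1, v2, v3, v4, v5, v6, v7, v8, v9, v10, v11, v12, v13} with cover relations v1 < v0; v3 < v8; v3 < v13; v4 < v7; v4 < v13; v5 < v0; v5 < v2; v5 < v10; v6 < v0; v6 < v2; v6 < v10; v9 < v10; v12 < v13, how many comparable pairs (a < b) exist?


A comparable pair {a,b} has a < b or b < a in the order.
Count unordered pairs where one element is strictly below the other.
Examples: {v0,v1}, {v0,v5}, {v0,v6}, {v2,v5}, ...
Total comparable pairs: 13


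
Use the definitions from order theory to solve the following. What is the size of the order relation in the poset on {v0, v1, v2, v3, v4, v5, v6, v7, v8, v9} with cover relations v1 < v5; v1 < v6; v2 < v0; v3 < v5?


The order relation is {(a,b) : a <= b}, reflexive so it includes (a,a).
Examples: (v0,v0), (v1,v1), (v1,v5), (v1,v6), (v2,v0), ...
Total ordered pairs: 14


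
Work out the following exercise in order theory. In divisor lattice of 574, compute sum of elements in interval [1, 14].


Interval [1,14] in divisors of 574: [1, 2, 7, 14]
Sum = 24


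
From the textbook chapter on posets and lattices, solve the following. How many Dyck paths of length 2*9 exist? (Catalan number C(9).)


C(n) = C(2n, n) / (n+1).
C(18, 9) = 48620
C(9) = 48620 / 10 = 4862


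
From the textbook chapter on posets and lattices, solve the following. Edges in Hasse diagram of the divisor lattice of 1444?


A cover relation a -< b holds when a < b with no c strictly between.
Cover relations:
  1 -< 2
  1 -< 19
  2 -< 4
  2 -< 38
  4 -< 76
  19 -< 38
  19 -< 361
  38 -< 76
  ...4 more
Total: 12


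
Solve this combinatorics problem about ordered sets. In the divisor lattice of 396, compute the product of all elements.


Divisors of 396: [1, 2, 3, 4, 6, 9, 11, 12, 18, 22, 33, 36, 44, 66, 99, 132, 198, 396]
Product = n^(d(n)/2) = 396^(18/2)
Product = 239473065324351559827456


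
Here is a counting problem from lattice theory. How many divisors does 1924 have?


Divisors of 1924: [1, 2, 4, 13, 26, 37, 52, 74, 148, 481, 962, 1924]
Count: 12


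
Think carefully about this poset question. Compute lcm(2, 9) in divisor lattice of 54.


In a divisor lattice, join = lcm (least common multiple).
gcd(2,9) = 1
lcm(2,9) = 2*9/gcd = 18/1 = 18


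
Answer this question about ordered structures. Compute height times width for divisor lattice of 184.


Height = length of longest chain minus 1; width = size of largest antichain.
A maximum chain: 1 | 23 | 46 | 92 | 184  (height 4).
A maximum antichain: {2, 23}  (width 2).
Product = 4 * 2 = 8


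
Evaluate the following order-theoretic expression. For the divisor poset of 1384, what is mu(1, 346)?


In a divisor lattice, mu(a,b) = mu(b/a) where mu is the classical Mobius function.
b/a = 346/1 = 346
Prime factorization of 346: primes [2, 173]
346 is squarefree with 2 prime factor(s), so mu(346) = (-1)^2 = 1


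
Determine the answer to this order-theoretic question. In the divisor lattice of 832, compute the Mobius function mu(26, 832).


In a divisor lattice, mu(a,b) = mu(b/a) where mu is the classical Mobius function.
b/a = 832/26 = 32
Prime factorization of 32: primes [2]
32 is not squarefree, so mu(32) = 0


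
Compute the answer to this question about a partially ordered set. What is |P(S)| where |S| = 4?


Power set = 2^n.
2^4 = 16


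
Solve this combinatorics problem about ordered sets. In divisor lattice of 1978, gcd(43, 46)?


Meet=gcd.
gcd(43,46)=1


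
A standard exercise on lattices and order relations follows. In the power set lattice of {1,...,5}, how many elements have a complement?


An element a is complemented if some b has a meet b = bottom, a join b = top.
every subset A has complement S\A, so all elements are complemented.
Complemented elements: {}, {1}, {2}, {3}, {4}, {5}, ... (26 more)
Count: 32
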